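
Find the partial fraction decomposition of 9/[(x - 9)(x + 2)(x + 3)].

Using cover-up method: A = 3/44, B = -9/11, C = 3/4
Result: (3/44)/(x - 9) - (9/11)/(x + 2) + (3/4)/(x + 3)


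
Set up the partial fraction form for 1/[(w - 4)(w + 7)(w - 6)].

Three distinct linear factors: P/(w - 4) + Q/(w + 7) + R/(w - 6)


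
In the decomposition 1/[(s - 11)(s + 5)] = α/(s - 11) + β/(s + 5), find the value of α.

Cover-up at s = 11: α = 1/(11 + 5) = 1/16


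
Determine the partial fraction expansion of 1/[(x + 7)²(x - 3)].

Cover-up at x=3: γ = 1/(3 + 7)² = 1/100. Cover-up at x=-7: β = 1/(-7 - 3) = -1/10. Comparing x² coeff: α = -γ = -1/100
Result: (-1/100)/(x + 7) - (1/10)/(x + 7)² + (1/100)/(x - 3)


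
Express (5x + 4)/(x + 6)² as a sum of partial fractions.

(5x + 4) = α(x + 6) + β. At x = -6: β = 5·(-6) + 4 = -26. Coeff of x: α = 5
Result: 5/(x + 6) - 26/(x + 6)²


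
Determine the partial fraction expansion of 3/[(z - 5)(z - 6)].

3/(z - 5)(z - 6) = A/(z - 5) + B/(z - 6). A = 3/(5 - 6) = -3, B = 3/(6 - 5) = 3
Result: -3/(z - 5) + 3/(z - 6)


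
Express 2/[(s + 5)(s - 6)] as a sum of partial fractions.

2/(s + 5)(s - 6) = P/(s + 5) + Q/(s - 6). P = 2/(-5 - 6) = -2/11, Q = 2/(6 + 5) = 2/11
Result: (-2/11)/(s + 5) + (2/11)/(s - 6)


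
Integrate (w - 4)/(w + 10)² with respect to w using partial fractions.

Decompose: α = 1, β = 1·(-10) - 4 = -14, so (w - 4)/(w + 10)² = 1/(w + 10) - 14/(w + 10)². Integrate: ∫ α/(w + 10) dw = ln|(w + 10)|; ∫ β/(w + 10)² dw = 14/(w + 10). Sum: ln|(w + 10)| + 14/(w + 10) + C


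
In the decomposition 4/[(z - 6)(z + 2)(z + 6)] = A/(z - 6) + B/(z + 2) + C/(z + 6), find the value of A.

Cover-up at z = 6: A = 4/[(6 + 2)(6 + 6)] = 4/[(8)(12)] = 4/96 = 1/24


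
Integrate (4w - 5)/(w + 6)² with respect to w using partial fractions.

Decompose: α = 4, β = 4·(-6) - 5 = -29, so (4w - 5)/(w + 6)² = 4/(w + 6) - 29/(w + 6)². Integrate: ∫ α/(w + 6) dw = 4 ln|(w + 6)|; ∫ β/(w + 6)² dw = 29/(w + 6). Sum: 4 ln|(w + 6)| + 29/(w + 6) + C


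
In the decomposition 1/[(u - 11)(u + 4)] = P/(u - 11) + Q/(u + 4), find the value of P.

Cover-up at u = 11: P = 1/(11 + 4) = 1/15


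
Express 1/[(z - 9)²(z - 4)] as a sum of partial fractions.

Cover-up at z=4: γ = 1/(4 - 9)² = 1/25. Cover-up at z=9: β = 1/(9 - 4) = 1/5. Comparing z² coeff: α = -γ = -1/25
Result: (-1/25)/(z - 9) + (1/5)/(z - 9)² + (1/25)/(z - 4)


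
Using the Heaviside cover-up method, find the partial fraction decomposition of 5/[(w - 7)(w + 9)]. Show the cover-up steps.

Cover (w - 7): set w=7, get α = 5/(7 + 9) = 5/16. Cover (w + 9): set w=-9, get β = 5/(-9 - 7) = -5/16.
Result: (5/16)/(w - 7) - (5/16)/(w + 9)


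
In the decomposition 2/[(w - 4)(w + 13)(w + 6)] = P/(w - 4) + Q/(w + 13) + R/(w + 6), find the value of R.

Cover-up at w = -6: R = 2/[(-6 - 4)(-6 + 13)] = 2/[(-10)(7)] = -2/70 = -1/35


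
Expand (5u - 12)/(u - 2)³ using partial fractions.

(5u - 12) = P(u - 2)² + Q(u - 2) + R. At u = 2: R = 5·2 - 12 = -2. Coefficients: P = 0, Q = 5
Result: 5/(u - 2)² - 2/(u - 2)³


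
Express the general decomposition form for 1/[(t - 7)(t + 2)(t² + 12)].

Two linear + quadratic: P/(t - 7) + Q/(t + 2) + (Rt + S)/(t² + 12)


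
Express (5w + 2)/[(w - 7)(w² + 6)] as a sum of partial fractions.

At w=7: α = (5·7 + 2)/(7² + 6) = 37/55. β = -α = -37/55, γ = 5 - 7·α = 16/55
Result: (37/55)/(w - 7) - ((37/55)w - 16/55)/(w² + 6)


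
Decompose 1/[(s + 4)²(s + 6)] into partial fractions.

Cover-up at s=-6: R = 1/(-6 + 4)² = 1/4. Cover-up at s=-4: Q = 1/(-4 + 6) = 1/2. Comparing s² coeff: P = -R = -1/4
Result: (-1/4)/(s + 4) + (1/2)/(s + 4)² + (1/4)/(s + 6)


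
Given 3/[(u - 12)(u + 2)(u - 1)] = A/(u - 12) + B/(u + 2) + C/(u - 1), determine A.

Cover-up at u = 12: A = 3/[(12 + 2)(12 - 1)] = 3/[(14)(11)] = 3/154


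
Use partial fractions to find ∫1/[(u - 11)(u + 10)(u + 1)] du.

Cover-up: P = 1/252, Q = 1/189, R = -1/108. Decomposition: (1/252)/(u - 11) + (1/189)/(u + 10) - (1/108)/(u + 1). Integrate each term: (1/252) ln|(u - 11)| + (1/189) ln|(u + 10)| - (1/108) ln|(u + 1)| + C


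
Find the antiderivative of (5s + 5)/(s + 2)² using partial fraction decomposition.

Decompose: P = 5, Q = 5·(-2) + 5 = -5, so (5s + 5)/(s + 2)² = 5/(s + 2) - 5/(s + 2)². Integrate: ∫ P/(s + 2) ds = 5 ln|(s + 2)|; ∫ Q/(s + 2)² ds = 5/(s + 2). Sum: 5 ln|(s + 2)| + 5/(s + 2) + C


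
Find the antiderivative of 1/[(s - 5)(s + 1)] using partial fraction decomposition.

Decompose: 1/[(s - 5)(s + 1)] = (1/6)/(s - 5) - (1/6)/(s + 1). Integrate each term: (1/6) ln|(s - 5)| - (1/6) ln|(s + 1)| + C


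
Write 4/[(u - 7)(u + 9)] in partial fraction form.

4/(u - 7)(u + 9) = α/(u - 7) + β/(u + 9). α = 4/(7 + 9) = 1/4, β = 4/(-9 - 7) = -1/4
Result: (1/4)/(u - 7) - (1/4)/(u + 9)


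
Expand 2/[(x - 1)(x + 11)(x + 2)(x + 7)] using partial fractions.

Using Heaviside cover-up: (1/144)/(x - 1) - (1/216)/(x + 11) - (2/135)/(x + 2) + (1/80)/(x + 7)


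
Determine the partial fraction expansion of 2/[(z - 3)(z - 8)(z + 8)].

Using cover-up method: P = -2/55, Q = 1/40, R = 1/88
Result: (-2/55)/(z - 3) + (1/40)/(z - 8) + (1/88)/(z + 8)


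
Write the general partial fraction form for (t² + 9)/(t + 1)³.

Repeated linear factor (power 3): A/(t + 1) + B/(t + 1)² + C/(t + 1)³


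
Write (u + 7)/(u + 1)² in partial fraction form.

(u + 7) = α(u + 1) + β. At u = -1: β = 1·(-1) + 7 = 6. Coeff of u: α = 1
Result: 1/(u + 1) + 6/(u + 1)²


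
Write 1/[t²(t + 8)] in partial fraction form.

Cover-up at t=-8: γ = 1/(-8 - 0)² = 1/64. Cover-up at t=0: β = 1/(0 + 8) = 1/8. Comparing t² coeff: α = -γ = -1/64
Result: (-1/64)/t + (1/8)/t² + (1/64)/(t + 8)


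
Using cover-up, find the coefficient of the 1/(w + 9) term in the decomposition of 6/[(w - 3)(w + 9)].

Cover (w + 9), set w=-9: 6/((w - 3) at w=-9) = 6/(-12) = -1/2


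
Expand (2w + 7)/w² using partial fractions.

(2w + 7) = Pw + Q. At w = 0: Q = 2·0 + 7 = 7. Coeff of w: P = 2
Result: 2/w + 7/w²


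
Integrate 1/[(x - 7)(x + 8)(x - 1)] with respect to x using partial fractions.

Cover-up: P = 1/90, Q = 1/135, R = -1/54. Decomposition: (1/90)/(x - 7) + (1/135)/(x + 8) - (1/54)/(x - 1). Integrate each term: (1/90) ln|(x - 7)| + (1/135) ln|(x + 8)| - (1/54) ln|(x - 1)| + C


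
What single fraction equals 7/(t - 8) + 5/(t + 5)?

Common denominator (t - 8)(t + 5). Numerator: 7(t + 5) + 5(t - 8) = (7t + 35) + (5t - 40) = 12t - 5
Result: (12t - 5)/[(t - 8)(t + 5)]


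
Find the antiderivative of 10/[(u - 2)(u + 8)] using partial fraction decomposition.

Decompose: 10/[(u - 2)(u + 8)] = 1/(u - 2) - 1/(u + 8). Integrate each term: ln|(u - 2)| - ln|(u + 8)| + C


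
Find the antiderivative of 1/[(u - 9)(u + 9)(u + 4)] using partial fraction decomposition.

Cover-up: P = 1/234, Q = 1/90, R = -1/65. Decomposition: (1/234)/(u - 9) + (1/90)/(u + 9) - (1/65)/(u + 4). Integrate each term: (1/234) ln|(u - 9)| + (1/90) ln|(u + 9)| - (1/65) ln|(u + 4)| + C


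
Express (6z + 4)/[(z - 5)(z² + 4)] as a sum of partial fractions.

At z=5: α = (6·5 + 4)/(5² + 4) = 34/29. β = -α = -34/29, γ = 6 - 5·α = 4/29
Result: (34/29)/(z - 5) - ((34/29)z - 4/29)/(z² + 4)


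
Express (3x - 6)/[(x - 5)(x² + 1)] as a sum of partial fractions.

At x=5: A = (3·5 - 6)/(5² + 1) = 9/26. B = -A = -9/26, C = 3 - 5·A = 33/26
Result: (9/26)/(x - 5) - ((9/26)x - 33/26)/(x² + 1)


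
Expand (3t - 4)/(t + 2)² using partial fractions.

(3t - 4) = α(t + 2) + β. At t = -2: β = 3·(-2) - 4 = -10. Coeff of t: α = 3
Result: 3/(t + 2) - 10/(t + 2)²


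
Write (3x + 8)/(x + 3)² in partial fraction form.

(3x + 8) = α(x + 3) + β. At x = -3: β = 3·(-3) + 8 = -1. Coeff of x: α = 3
Result: 3/(x + 3) - 1/(x + 3)²


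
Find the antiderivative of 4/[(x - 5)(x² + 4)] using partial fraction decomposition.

Cover-up at x=5: P = 4/(5²+4) = 4/29. Coeff matching: Q = -4/29, R = -20/29. Decomposition: (4/29)/(x - 5) - ((4/29)x + 20/29)/(x² + 4). Integrate: linear → ln, quadratic → (1/2)ln + arctan: (4/29) ln|(x - 5)| - (2/29) ln(x² + 4) - (10/29) arctan(x/2) + C


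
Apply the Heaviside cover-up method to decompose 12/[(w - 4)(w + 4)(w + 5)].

Cover (w - 4), w=4: P = 12/[(4 + 4)(4 + 5)] = 1/6. Cover (w + 4), w=-4: Q = 12/[(-4 - 4)(-4 + 5)] = -3/2. Cover (w + 5), w=-5: R = 12/[(-5 - 4)(-5 + 4)] = 4/3.
Result: (1/6)/(w - 4) - (3/2)/(w + 4) + (4/3)/(w + 5)


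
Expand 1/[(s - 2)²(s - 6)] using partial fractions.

Cover-up at s=6: C = 1/(6 - 2)² = 1/16. Cover-up at s=2: B = 1/(2 - 6) = -1/4. Comparing s² coeff: A = -C = -1/16
Result: (-1/16)/(s - 2) - (1/4)/(s - 2)² + (1/16)/(s - 6)


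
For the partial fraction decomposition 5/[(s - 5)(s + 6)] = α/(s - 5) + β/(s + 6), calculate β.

Cover-up at s = -6: β = 5/(-6 - 5) = -5/11


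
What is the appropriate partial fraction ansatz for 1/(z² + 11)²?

Repeated quadratic factor: (Pz + Q)/(z² + 11) + (Rz + S)/(z² + 11)²


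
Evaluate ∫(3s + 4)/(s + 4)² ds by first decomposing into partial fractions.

Decompose: A = 3, B = 3·(-4) + 4 = -8, so (3s + 4)/(s + 4)² = 3/(s + 4) - 8/(s + 4)². Integrate: ∫ A/(s + 4) ds = 3 ln|(s + 4)|; ∫ B/(s + 4)² ds = 8/(s + 4). Sum: 3 ln|(s + 4)| + 8/(s + 4) + C


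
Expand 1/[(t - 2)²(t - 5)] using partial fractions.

Cover-up at t=5: C = 1/(5 - 2)² = 1/9. Cover-up at t=2: B = 1/(2 - 5) = -1/3. Comparing t² coeff: A = -C = -1/9
Result: (-1/9)/(t - 2) - (1/3)/(t - 2)² + (1/9)/(t - 5)


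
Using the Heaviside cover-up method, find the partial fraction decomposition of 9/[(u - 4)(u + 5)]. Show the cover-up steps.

Cover (u - 4): set u=4, get α = 9/(4 + 5) = 1. Cover (u + 5): set u=-5, get β = 9/(-5 - 4) = -1.
Result: 1/(u - 4) - 1/(u + 5)


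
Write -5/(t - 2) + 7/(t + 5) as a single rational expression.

Common denominator (t - 2)(t + 5). Numerator: -5(t + 5) + 7(t - 2) = (-5t - 25) + (7t - 14) = 2t - 39
Result: (2t - 39)/[(t - 2)(t + 5)]


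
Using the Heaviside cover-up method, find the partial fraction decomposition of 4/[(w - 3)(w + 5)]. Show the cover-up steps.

Cover (w - 3): set w=3, get α = 4/(3 + 5) = 1/2. Cover (w + 5): set w=-5, get β = 4/(-5 - 3) = -1/2.
Result: (1/2)/(w - 3) - (1/2)/(w + 5)


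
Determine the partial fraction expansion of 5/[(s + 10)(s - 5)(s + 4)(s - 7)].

Using Heaviside cover-up: (-1/306)/(s + 10) - (1/54)/(s - 5) + (5/594)/(s + 4) + (5/374)/(s - 7)


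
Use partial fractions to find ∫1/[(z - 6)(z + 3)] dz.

Decompose: 1/[(z - 6)(z + 3)] = (1/9)/(z - 6) - (1/9)/(z + 3). Integrate each term: (1/9) ln|(z - 6)| - (1/9) ln|(z + 3)| + C


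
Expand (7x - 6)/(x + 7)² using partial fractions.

(7x - 6) = A(x + 7) + B. At x = -7: B = 7·(-7) - 6 = -55. Coeff of x: A = 7
Result: 7/(x + 7) - 55/(x + 7)²


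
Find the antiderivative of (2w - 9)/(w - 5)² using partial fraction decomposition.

Decompose: P = 2, Q = 2·5 - 9 = 1, so (2w - 9)/(w - 5)² = 2/(w - 5) + 1/(w - 5)². Integrate: ∫ P/(w - 5) dw = 2 ln|(w - 5)|; ∫ Q/(w - 5)² dw = -1/(w - 5). Sum: 2 ln|(w - 5)| - 1/(w - 5) + C


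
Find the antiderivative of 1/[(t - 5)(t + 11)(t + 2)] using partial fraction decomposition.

Cover-up: A = 1/112, B = 1/144, C = -1/63. Decomposition: (1/112)/(t - 5) + (1/144)/(t + 11) - (1/63)/(t + 2). Integrate each term: (1/112) ln|(t - 5)| + (1/144) ln|(t + 11)| - (1/63) ln|(t + 2)| + C


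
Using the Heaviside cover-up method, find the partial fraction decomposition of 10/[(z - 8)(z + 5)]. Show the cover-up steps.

Cover (z - 8): set z=8, get A = 10/(8 + 5) = 10/13. Cover (z + 5): set z=-5, get B = 10/(-5 - 8) = -10/13.
Result: (10/13)/(z - 8) - (10/13)/(z + 5)


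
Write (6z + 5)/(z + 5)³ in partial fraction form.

(6z + 5) = A(z + 5)² + B(z + 5) + C. At z = -5: C = 6·(-5) + 5 = -25. Coefficients: A = 0, B = 6
Result: 6/(z + 5)² - 25/(z + 5)³


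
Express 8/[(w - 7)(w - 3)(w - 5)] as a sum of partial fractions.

Using cover-up method: A = 1, B = 1, C = -2
Result: 1/(w - 7) + 1/(w - 3) - 2/(w - 5)


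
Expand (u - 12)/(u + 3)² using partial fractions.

(u - 12) = A(u + 3) + B. At u = -3: B = 1·(-3) - 12 = -15. Coeff of u: A = 1
Result: 1/(u + 3) - 15/(u + 3)²


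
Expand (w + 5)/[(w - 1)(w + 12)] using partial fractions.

At w=1: A = (1·1 + 5)/(1 + 12) = 6/13. At w=-12: B = (1·(-12) + 5)/(-12 - 1) = 7/13
Result: (6/13)/(w - 1) + (7/13)/(w + 12)


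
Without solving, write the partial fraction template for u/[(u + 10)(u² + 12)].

Linear + irreducible quadratic: A/(u + 10) + (Bu + C)/(u² + 12)


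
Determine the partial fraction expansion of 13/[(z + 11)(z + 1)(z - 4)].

Using cover-up method: P = 13/150, Q = -13/50, R = 13/75
Result: (13/150)/(z + 11) - (13/50)/(z + 1) + (13/75)/(z - 4)


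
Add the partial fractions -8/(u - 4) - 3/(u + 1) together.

Common denominator (u - 4)(u + 1). Numerator: -8(u + 1) - 3(u - 4) = (-8u - 8) - (3u - 12) = -11u + 4
Result: (-11u + 4)/[(u - 4)(u + 1)]


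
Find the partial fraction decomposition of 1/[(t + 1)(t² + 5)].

Cover-up at t = -1: A = 1/((-1)² + 5) = 1/6. Then B = -A = -1/6, C = -A·(0 - 1) = 1/6
Result: (1/6)/(t + 1) - ((1/6)t - 1/6)/(t² + 5)


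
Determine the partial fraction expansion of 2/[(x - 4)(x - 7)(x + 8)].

Using cover-up method: α = -1/18, β = 2/45, γ = 1/90
Result: (-1/18)/(x - 4) + (2/45)/(x - 7) + (1/90)/(x + 8)


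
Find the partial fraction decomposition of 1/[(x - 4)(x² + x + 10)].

Cover-up at x = 4: P = 1/(4² + 1·4 + 10) = 1/30. Then Q = -P = -1/30, R = -P·(1 + 4) = -1/6
Result: (1/30)/(x - 4) - ((1/30)x + 1/6)/(x² + x + 10)


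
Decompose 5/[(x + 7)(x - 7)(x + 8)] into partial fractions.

Using cover-up method: P = -5/14, Q = 1/42, R = 1/3
Result: (-5/14)/(x + 7) + (1/42)/(x - 7) + (1/3)/(x + 8)


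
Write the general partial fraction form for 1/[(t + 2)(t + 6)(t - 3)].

Three distinct linear factors: P/(t + 2) + Q/(t + 6) + R/(t - 3)


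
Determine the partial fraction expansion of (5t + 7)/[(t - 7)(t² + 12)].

At t=7: P = (5·7 + 7)/(7² + 12) = 42/61. Q = -P = -42/61, R = 5 - 7·P = 11/61
Result: (42/61)/(t - 7) - ((42/61)t - 11/61)/(t² + 12)


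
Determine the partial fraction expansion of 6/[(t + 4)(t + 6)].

6/(t + 4)(t + 6) = A/(t + 4) + B/(t + 6). A = 6/(-4 + 6) = 3, B = 6/(-6 + 4) = -3
Result: 3/(t + 4) - 3/(t + 6)


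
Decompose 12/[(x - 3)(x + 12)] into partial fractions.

12/(x - 3)(x + 12) = A/(x - 3) + B/(x + 12). A = 12/(3 + 12) = 4/5, B = 12/(-12 - 3) = -4/5
Result: (4/5)/(x - 3) - (4/5)/(x + 12)


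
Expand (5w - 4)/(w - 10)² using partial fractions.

(5w - 4) = P(w - 10) + Q. At w = 10: Q = 5·10 - 4 = 46. Coeff of w: P = 5
Result: 5/(w - 10) + 46/(w - 10)²


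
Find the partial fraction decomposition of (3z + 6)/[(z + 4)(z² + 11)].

At z=-4: A = (3·(-4) + 6)/((-4)² + 11) = -2/9. B = -A = 2/9, C = 3 - (-4)·A = 19/9
Result: (-2/9)/(z + 4) + ((2/9)z + 19/9)/(z² + 11)


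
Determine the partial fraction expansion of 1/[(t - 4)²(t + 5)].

Cover-up at t=-5: γ = 1/(-5 - 4)² = 1/81. Cover-up at t=4: β = 1/(4 + 5) = 1/9. Comparing t² coeff: α = -γ = -1/81
Result: (-1/81)/(t - 4) + (1/9)/(t - 4)² + (1/81)/(t + 5)


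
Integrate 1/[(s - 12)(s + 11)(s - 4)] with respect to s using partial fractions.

Cover-up: P = 1/184, Q = 1/345, R = -1/120. Decomposition: (1/184)/(s - 12) + (1/345)/(s + 11) - (1/120)/(s - 4). Integrate each term: (1/184) ln|(s - 12)| + (1/345) ln|(s + 11)| - (1/120) ln|(s - 4)| + C


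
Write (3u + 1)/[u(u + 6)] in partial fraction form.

At u=0: P = (3·0 + 1)/(0 + 6) = 1/6. At u=-6: Q = (3·(-6) + 1)/(-6 - 0) = 17/6
Result: (1/6)/u + (17/6)/(u + 6)


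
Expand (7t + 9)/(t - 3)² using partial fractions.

(7t + 9) = A(t - 3) + B. At t = 3: B = 7·3 + 9 = 30. Coeff of t: A = 7
Result: 7/(t - 3) + 30/(t - 3)²


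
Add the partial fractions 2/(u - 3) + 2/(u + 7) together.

Common denominator (u - 3)(u + 7). Numerator: 2(u + 7) + 2(u - 3) = (2u + 14) + (2u - 6) = 4u + 8
Result: (4u + 8)/[(u - 3)(u + 7)]


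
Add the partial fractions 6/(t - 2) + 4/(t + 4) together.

Common denominator (t - 2)(t + 4). Numerator: 6(t + 4) + 4(t - 2) = (6t + 24) + (4t - 8) = 10t + 16
Result: (10t + 16)/[(t - 2)(t + 4)]


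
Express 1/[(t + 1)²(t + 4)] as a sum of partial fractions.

Cover-up at t=-4: γ = 1/(-4 + 1)² = 1/9. Cover-up at t=-1: β = 1/(-1 + 4) = 1/3. Comparing t² coeff: α = -γ = -1/9
Result: (-1/9)/(t + 1) + (1/3)/(t + 1)² + (1/9)/(t + 4)


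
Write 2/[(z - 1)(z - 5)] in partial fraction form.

2/(z - 1)(z - 5) = α/(z - 1) + β/(z - 5). α = 2/(1 - 5) = -1/2, β = 2/(5 - 1) = 1/2
Result: (-1/2)/(z - 1) + (1/2)/(z - 5)


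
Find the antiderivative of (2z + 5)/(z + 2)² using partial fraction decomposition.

Decompose: A = 2, B = 2·(-2) + 5 = 1, so (2z + 5)/(z + 2)² = 2/(z + 2) + 1/(z + 2)². Integrate: ∫ A/(z + 2) dz = 2 ln|(z + 2)|; ∫ B/(z + 2)² dz = -1/(z + 2). Sum: 2 ln|(z + 2)| - 1/(z + 2) + C


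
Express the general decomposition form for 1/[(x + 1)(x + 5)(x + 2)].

Three distinct linear factors: A/(x + 1) + B/(x + 5) + C/(x + 2)


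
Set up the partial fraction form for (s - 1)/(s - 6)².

Repeated linear factor: α/(s - 6) + β/(s - 6)²


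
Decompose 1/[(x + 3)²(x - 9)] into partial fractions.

Cover-up at x=9: R = 1/(9 + 3)² = 1/144. Cover-up at x=-3: Q = 1/(-3 - 9) = -1/12. Comparing x² coeff: P = -R = -1/144
Result: (-1/144)/(x + 3) - (1/12)/(x + 3)² + (1/144)/(x - 9)


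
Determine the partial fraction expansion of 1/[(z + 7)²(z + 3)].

Cover-up at z=-3: R = 1/(-3 + 7)² = 1/16. Cover-up at z=-7: Q = 1/(-7 + 3) = -1/4. Comparing z² coeff: P = -R = -1/16
Result: (-1/16)/(z + 7) - (1/4)/(z + 7)² + (1/16)/(z + 3)


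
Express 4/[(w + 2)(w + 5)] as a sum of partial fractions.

4/(w + 2)(w + 5) = A/(w + 2) + B/(w + 5). A = 4/(-2 + 5) = 4/3, B = 4/(-5 + 2) = -4/3
Result: (4/3)/(w + 2) - (4/3)/(w + 5)


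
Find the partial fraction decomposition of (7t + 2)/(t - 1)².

(7t + 2) = α(t - 1) + β. At t = 1: β = 7·1 + 2 = 9. Coeff of t: α = 7
Result: 7/(t - 1) + 9/(t - 1)²


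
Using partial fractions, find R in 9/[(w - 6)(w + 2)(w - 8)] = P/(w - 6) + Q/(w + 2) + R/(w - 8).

Cover-up at w = 8: R = 9/[(8 - 6)(8 + 2)] = 9/[(2)(10)] = 9/20


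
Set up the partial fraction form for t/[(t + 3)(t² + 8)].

Linear + irreducible quadratic: α/(t + 3) + (βt + γ)/(t² + 8)


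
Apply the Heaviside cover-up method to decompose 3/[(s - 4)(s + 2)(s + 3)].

Cover (s - 4), s=4: α = 3/[(4 + 2)(4 + 3)] = 1/14. Cover (s + 2), s=-2: β = 3/[(-2 - 4)(-2 + 3)] = -1/2. Cover (s + 3), s=-3: γ = 3/[(-3 - 4)(-3 + 2)] = 3/7.
Result: (1/14)/(s - 4) - (1/2)/(s + 2) + (3/7)/(s + 3)


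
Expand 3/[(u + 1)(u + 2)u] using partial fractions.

Using cover-up method: A = -3, B = 3/2, C = 3/2
Result: -3/(u + 1) + (3/2)/(u + 2) + (3/2)/u


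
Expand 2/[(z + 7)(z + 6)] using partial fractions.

2/(z + 7)(z + 6) = P/(z + 7) + Q/(z + 6). P = 2/(-7 + 6) = -2, Q = 2/(-6 + 7) = 2
Result: -2/(z + 7) + 2/(z + 6)


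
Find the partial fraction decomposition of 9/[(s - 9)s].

9/(s - 9)s = α/(s - 9) + β/s. α = 9/(9 - 0) = 1, β = 9/(0 - 9) = -1
Result: 1/(s - 9) - 1/s


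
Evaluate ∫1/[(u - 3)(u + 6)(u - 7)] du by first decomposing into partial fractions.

Cover-up: A = -1/36, B = 1/117, C = 1/52. Decomposition: (-1/36)/(u - 3) + (1/117)/(u + 6) + (1/52)/(u - 7). Integrate each term: (-1/36) ln|(u - 3)| + (1/117) ln|(u + 6)| + (1/52) ln|(u - 7)| + C


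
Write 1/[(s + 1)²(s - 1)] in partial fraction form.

Cover-up at s=1: γ = 1/(1 + 1)² = 1/4. Cover-up at s=-1: β = 1/(-1 - 1) = -1/2. Comparing s² coeff: α = -γ = -1/4
Result: (-1/4)/(s + 1) - (1/2)/(s + 1)² + (1/4)/(s - 1)


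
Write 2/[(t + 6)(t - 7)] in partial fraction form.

2/(t + 6)(t - 7) = P/(t + 6) + Q/(t - 7). P = 2/(-6 - 7) = -2/13, Q = 2/(7 + 6) = 2/13
Result: (-2/13)/(t + 6) + (2/13)/(t - 7)


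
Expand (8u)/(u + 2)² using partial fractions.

(8u) = P(u + 2) + Q. At u = -2: Q = 8·(-2) + 0 = -16. Coeff of u: P = 8
Result: 8/(u + 2) - 16/(u + 2)²


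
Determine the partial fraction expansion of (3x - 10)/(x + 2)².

(3x - 10) = A(x + 2) + B. At x = -2: B = 3·(-2) - 10 = -16. Coeff of x: A = 3
Result: 3/(x + 2) - 16/(x + 2)²


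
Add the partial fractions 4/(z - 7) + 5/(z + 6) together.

Common denominator (z - 7)(z + 6). Numerator: 4(z + 6) + 5(z - 7) = (4z + 24) + (5z - 35) = 9z - 11
Result: (9z - 11)/[(z - 7)(z + 6)]


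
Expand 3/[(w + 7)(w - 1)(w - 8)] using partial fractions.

Using cover-up method: P = 1/40, Q = -3/56, R = 1/35
Result: (1/40)/(w + 7) - (3/56)/(w - 1) + (1/35)/(w - 8)


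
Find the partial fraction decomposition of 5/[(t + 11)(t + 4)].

5/(t + 11)(t + 4) = A/(t + 11) + B/(t + 4). A = 5/(-11 + 4) = -5/7, B = 5/(-4 + 11) = 5/7
Result: (-5/7)/(t + 11) + (5/7)/(t + 4)


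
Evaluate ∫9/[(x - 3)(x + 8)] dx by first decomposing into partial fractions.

Decompose: 9/[(x - 3)(x + 8)] = (9/11)/(x - 3) - (9/11)/(x + 8). Integrate each term: (9/11) ln|(x - 3)| - (9/11) ln|(x + 8)| + C


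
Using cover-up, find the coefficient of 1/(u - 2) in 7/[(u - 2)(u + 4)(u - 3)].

Cover (u - 2), set u=2: 7/[(2 + 4)(2 - 3)] = -7/6


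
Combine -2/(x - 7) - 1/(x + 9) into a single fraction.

Common denominator (x - 7)(x + 9). Numerator: -2(x + 9) - 1(x - 7) = (-2x - 18) - (x - 7) = -3x - 11
Result: (-3x - 11)/[(x - 7)(x + 9)]


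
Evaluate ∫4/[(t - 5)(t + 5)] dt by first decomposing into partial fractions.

Decompose: 4/[(t - 5)(t + 5)] = (2/5)/(t - 5) - (2/5)/(t + 5). Integrate each term: (2/5) ln|(t - 5)| - (2/5) ln|(t + 5)| + C


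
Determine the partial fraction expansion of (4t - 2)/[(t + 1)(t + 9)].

At t=-1: P = (4·(-1) - 2)/(-1 + 9) = -3/4. At t=-9: Q = (4·(-9) - 2)/(-9 + 1) = 19/4
Result: (-3/4)/(t + 1) + (19/4)/(t + 9)


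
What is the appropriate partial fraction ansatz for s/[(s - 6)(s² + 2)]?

Linear + irreducible quadratic: P/(s - 6) + (Qs + R)/(s² + 2)


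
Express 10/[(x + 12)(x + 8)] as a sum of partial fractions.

10/(x + 12)(x + 8) = A/(x + 12) + B/(x + 8). A = 10/(-12 + 8) = -5/2, B = 10/(-8 + 12) = 5/2
Result: (-5/2)/(x + 12) + (5/2)/(x + 8)


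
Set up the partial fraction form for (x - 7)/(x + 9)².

Repeated linear factor: α/(x + 9) + β/(x + 9)²


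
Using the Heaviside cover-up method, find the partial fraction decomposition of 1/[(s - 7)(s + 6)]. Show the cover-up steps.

Cover (s - 7): set s=7, get A = 1/(7 + 6) = 1/13. Cover (s + 6): set s=-6, get B = 1/(-6 - 7) = -1/13.
Result: (1/13)/(s - 7) - (1/13)/(s + 6)


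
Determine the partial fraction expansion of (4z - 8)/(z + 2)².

(4z - 8) = α(z + 2) + β. At z = -2: β = 4·(-2) - 8 = -16. Coeff of z: α = 4
Result: 4/(z + 2) - 16/(z + 2)²


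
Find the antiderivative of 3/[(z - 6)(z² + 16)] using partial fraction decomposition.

Cover-up at z=6: P = 3/(6²+16) = 3/52. Coeff matching: Q = -3/52, R = -9/26. Decomposition: (3/52)/(z - 6) - ((3/52)z + 9/26)/(z² + 16). Integrate: linear → ln, quadratic → (1/2)ln + arctan: (3/52) ln|(z - 6)| - (3/104) ln(z² + 16) - (9/104) arctan(z/4) + C


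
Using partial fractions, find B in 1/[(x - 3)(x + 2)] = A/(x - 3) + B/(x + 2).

Cover-up at x = -2: B = 1/(-2 - 3) = -1/5


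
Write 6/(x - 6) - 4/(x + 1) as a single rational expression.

Common denominator (x - 6)(x + 1). Numerator: 6(x + 1) - 4(x - 6) = (6x + 6) - (4x - 24) = 2x + 30
Result: (2x + 30)/[(x - 6)(x + 1)]


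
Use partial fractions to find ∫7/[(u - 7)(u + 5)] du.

Decompose: 7/[(u - 7)(u + 5)] = (7/12)/(u - 7) - (7/12)/(u + 5). Integrate each term: (7/12) ln|(u - 7)| - (7/12) ln|(u + 5)| + C


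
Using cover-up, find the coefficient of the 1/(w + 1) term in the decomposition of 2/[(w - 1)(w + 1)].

Cover (w + 1), set w=-1: 2/((w - 1) at w=-1) = 2/(-2) = -1


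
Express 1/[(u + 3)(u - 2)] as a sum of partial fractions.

1/(u + 3)(u - 2) = A/(u + 3) + B/(u - 2). A = 1/(-3 - 2) = -1/5, B = 1/(2 + 3) = 1/5
Result: (-1/5)/(u + 3) + (1/5)/(u - 2)


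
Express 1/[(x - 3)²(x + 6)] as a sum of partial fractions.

Cover-up at x=-6: R = 1/(-6 - 3)² = 1/81. Cover-up at x=3: Q = 1/(3 + 6) = 1/9. Comparing x² coeff: P = -R = -1/81
Result: (-1/81)/(x - 3) + (1/9)/(x - 3)² + (1/81)/(x + 6)


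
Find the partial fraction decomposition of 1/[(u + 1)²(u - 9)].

Cover-up at u=9: C = 1/(9 + 1)² = 1/100. Cover-up at u=-1: B = 1/(-1 - 9) = -1/10. Comparing u² coeff: A = -C = -1/100
Result: (-1/100)/(u + 1) - (1/10)/(u + 1)² + (1/100)/(u - 9)


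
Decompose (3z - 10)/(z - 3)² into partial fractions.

(3z - 10) = α(z - 3) + β. At z = 3: β = 3·3 - 10 = -1. Coeff of z: α = 3
Result: 3/(z - 3) - 1/(z - 3)²


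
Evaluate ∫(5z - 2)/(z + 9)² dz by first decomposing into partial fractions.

Decompose: α = 5, β = 5·(-9) - 2 = -47, so (5z - 2)/(z + 9)² = 5/(z + 9) - 47/(z + 9)². Integrate: ∫ α/(z + 9) dz = 5 ln|(z + 9)|; ∫ β/(z + 9)² dz = 47/(z + 9). Sum: 5 ln|(z + 9)| + 47/(z + 9) + C


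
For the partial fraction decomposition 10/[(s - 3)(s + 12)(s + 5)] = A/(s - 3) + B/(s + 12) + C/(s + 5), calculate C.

Cover-up at s = -5: C = 10/[(-5 - 3)(-5 + 12)] = 10/[(-8)(7)] = -10/56 = -5/28


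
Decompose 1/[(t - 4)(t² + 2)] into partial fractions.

Cover-up at t = 4: α = 1/(4² + 2) = 1/18. Then β = -α = -1/18, γ = -α·(0 + 4) = -2/9
Result: (1/18)/(t - 4) - ((1/18)t + 2/9)/(t² + 2)


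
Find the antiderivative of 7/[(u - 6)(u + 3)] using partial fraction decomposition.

Decompose: 7/[(u - 6)(u + 3)] = (7/9)/(u - 6) - (7/9)/(u + 3). Integrate each term: (7/9) ln|(u - 6)| - (7/9) ln|(u + 3)| + C


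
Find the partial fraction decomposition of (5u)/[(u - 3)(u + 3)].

At u=3: A = (5·3 + 0)/(3 + 3) = 5/2. At u=-3: B = (5·(-3) + 0)/(-3 - 3) = 5/2
Result: (5/2)/(u - 3) + (5/2)/(u + 3)


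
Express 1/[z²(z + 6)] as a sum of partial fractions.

Cover-up at z=-6: γ = 1/(-6 - 0)² = 1/36. Cover-up at z=0: β = 1/(0 + 6) = 1/6. Comparing z² coeff: α = -γ = -1/36
Result: (-1/36)/z + (1/6)/z² + (1/36)/(z + 6)


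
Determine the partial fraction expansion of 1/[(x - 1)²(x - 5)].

Cover-up at x=5: γ = 1/(5 - 1)² = 1/16. Cover-up at x=1: β = 1/(1 - 5) = -1/4. Comparing x² coeff: α = -γ = -1/16
Result: (-1/16)/(x - 1) - (1/4)/(x - 1)² + (1/16)/(x - 5)


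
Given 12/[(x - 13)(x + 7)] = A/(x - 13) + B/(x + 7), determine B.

Cover-up at x = -7: B = 12/(-7 - 13) = -12/20 = -3/5


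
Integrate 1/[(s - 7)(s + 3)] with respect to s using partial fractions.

Decompose: 1/[(s - 7)(s + 3)] = (1/10)/(s - 7) - (1/10)/(s + 3). Integrate each term: (1/10) ln|(s - 7)| - (1/10) ln|(s + 3)| + C


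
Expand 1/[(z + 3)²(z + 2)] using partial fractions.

Cover-up at z=-2: R = 1/(-2 + 3)² = 1. Cover-up at z=-3: Q = 1/(-3 + 2) = -1. Comparing z² coeff: P = -R = -1
Result: -1/(z + 3) - 1/(z + 3)² + 1/(z + 2)


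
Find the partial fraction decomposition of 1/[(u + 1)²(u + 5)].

Cover-up at u=-5: C = 1/(-5 + 1)² = 1/16. Cover-up at u=-1: B = 1/(-1 + 5) = 1/4. Comparing u² coeff: A = -C = -1/16
Result: (-1/16)/(u + 1) + (1/4)/(u + 1)² + (1/16)/(u + 5)


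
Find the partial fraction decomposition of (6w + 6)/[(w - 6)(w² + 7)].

At w=6: A = (6·6 + 6)/(6² + 7) = 42/43. B = -A = -42/43, C = 6 - 6·A = 6/43
Result: (42/43)/(w - 6) - ((42/43)w - 6/43)/(w² + 7)


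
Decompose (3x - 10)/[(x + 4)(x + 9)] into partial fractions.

At x=-4: A = (3·(-4) - 10)/(-4 + 9) = -22/5. At x=-9: B = (3·(-9) - 10)/(-9 + 4) = 37/5
Result: (-22/5)/(x + 4) + (37/5)/(x + 9)


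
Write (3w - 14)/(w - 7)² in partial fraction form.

(3w - 14) = P(w - 7) + Q. At w = 7: Q = 3·7 - 14 = 7. Coeff of w: P = 3
Result: 3/(w - 7) + 7/(w - 7)²


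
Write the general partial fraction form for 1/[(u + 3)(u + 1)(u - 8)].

Three distinct linear factors: P/(u + 3) + Q/(u + 1) + R/(u - 8)


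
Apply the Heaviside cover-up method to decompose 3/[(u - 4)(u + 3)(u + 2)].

Cover (u - 4), u=4: A = 3/[(4 + 3)(4 + 2)] = 1/14. Cover (u + 3), u=-3: B = 3/[(-3 - 4)(-3 + 2)] = 3/7. Cover (u + 2), u=-2: C = 3/[(-2 - 4)(-2 + 3)] = -1/2.
Result: (1/14)/(u - 4) + (3/7)/(u + 3) - (1/2)/(u + 2)


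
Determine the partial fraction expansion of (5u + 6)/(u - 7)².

(5u + 6) = A(u - 7) + B. At u = 7: B = 5·7 + 6 = 41. Coeff of u: A = 5
Result: 5/(u - 7) + 41/(u - 7)²


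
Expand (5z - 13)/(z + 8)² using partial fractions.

(5z - 13) = A(z + 8) + B. At z = -8: B = 5·(-8) - 13 = -53. Coeff of z: A = 5
Result: 5/(z + 8) - 53/(z + 8)²


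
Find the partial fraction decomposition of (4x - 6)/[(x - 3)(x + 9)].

At x=3: P = (4·3 - 6)/(3 + 9) = 1/2. At x=-9: Q = (4·(-9) - 6)/(-9 - 3) = 7/2
Result: (1/2)/(x - 3) + (7/2)/(x + 9)


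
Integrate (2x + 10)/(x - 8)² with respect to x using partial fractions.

Decompose: P = 2, Q = 2·8 + 10 = 26, so (2x + 10)/(x - 8)² = 2/(x - 8) + 26/(x - 8)². Integrate: ∫ P/(x - 8) dx = 2 ln|(x - 8)|; ∫ Q/(x - 8)² dx = -26/(x - 8). Sum: 2 ln|(x - 8)| - 26/(x - 8) + C


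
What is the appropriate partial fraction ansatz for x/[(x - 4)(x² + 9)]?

Linear + irreducible quadratic: P/(x - 4) + (Qx + R)/(x² + 9)


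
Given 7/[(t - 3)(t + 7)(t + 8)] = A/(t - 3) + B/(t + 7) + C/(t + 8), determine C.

Cover-up at t = -8: C = 7/[(-8 - 3)(-8 + 7)] = 7/[(-11)(-1)] = 7/11


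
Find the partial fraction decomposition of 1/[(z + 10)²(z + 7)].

Cover-up at z=-7: R = 1/(-7 + 10)² = 1/9. Cover-up at z=-10: Q = 1/(-10 + 7) = -1/3. Comparing z² coeff: P = -R = -1/9
Result: (-1/9)/(z + 10) - (1/3)/(z + 10)² + (1/9)/(z + 7)


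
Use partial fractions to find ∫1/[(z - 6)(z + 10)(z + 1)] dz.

Cover-up: A = 1/112, B = 1/144, C = -1/63. Decomposition: (1/112)/(z - 6) + (1/144)/(z + 10) - (1/63)/(z + 1). Integrate each term: (1/112) ln|(z - 6)| + (1/144) ln|(z + 10)| - (1/63) ln|(z + 1)| + C


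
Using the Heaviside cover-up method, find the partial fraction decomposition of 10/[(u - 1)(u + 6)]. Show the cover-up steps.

Cover (u - 1): set u=1, get P = 10/(1 + 6) = 10/7. Cover (u + 6): set u=-6, get Q = 10/(-6 - 1) = -10/7.
Result: (10/7)/(u - 1) - (10/7)/(u + 6)


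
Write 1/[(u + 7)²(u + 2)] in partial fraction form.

Cover-up at u=-2: R = 1/(-2 + 7)² = 1/25. Cover-up at u=-7: Q = 1/(-7 + 2) = -1/5. Comparing u² coeff: P = -R = -1/25
Result: (-1/25)/(u + 7) - (1/5)/(u + 7)² + (1/25)/(u + 2)


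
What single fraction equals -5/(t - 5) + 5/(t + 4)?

Common denominator (t - 5)(t + 4). Numerator: -5(t + 4) + 5(t - 5) = (-5t - 20) + (5t - 25) = -45
Result: (-45)/[(t - 5)(t + 4)]


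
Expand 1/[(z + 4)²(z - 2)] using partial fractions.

Cover-up at z=2: γ = 1/(2 + 4)² = 1/36. Cover-up at z=-4: β = 1/(-4 - 2) = -1/6. Comparing z² coeff: α = -γ = -1/36
Result: (-1/36)/(z + 4) - (1/6)/(z + 4)² + (1/36)/(z - 2)


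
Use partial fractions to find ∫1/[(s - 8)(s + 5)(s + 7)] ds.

Cover-up: P = 1/195, Q = -1/26, R = 1/30. Decomposition: (1/195)/(s - 8) - (1/26)/(s + 5) + (1/30)/(s + 7). Integrate each term: (1/195) ln|(s - 8)| - (1/26) ln|(s + 5)| + (1/30) ln|(s + 7)| + C


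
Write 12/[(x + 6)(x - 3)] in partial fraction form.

12/(x + 6)(x - 3) = A/(x + 6) + B/(x - 3). A = 12/(-6 - 3) = -4/3, B = 12/(3 + 6) = 4/3
Result: (-4/3)/(x + 6) + (4/3)/(x - 3)


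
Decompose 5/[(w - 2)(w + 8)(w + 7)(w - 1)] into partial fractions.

Using Heaviside cover-up: (1/18)/(w - 2) - (1/18)/(w + 8) + (5/72)/(w + 7) - (5/72)/(w - 1)


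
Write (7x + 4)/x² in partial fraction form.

(7x + 4) = αx + β. At x = 0: β = 7·0 + 4 = 4. Coeff of x: α = 7
Result: 7/x + 4/x²


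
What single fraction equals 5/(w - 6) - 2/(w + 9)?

Common denominator (w - 6)(w + 9). Numerator: 5(w + 9) - 2(w - 6) = (5w + 45) - (2w - 12) = 3w + 57
Result: (3w + 57)/[(w - 6)(w + 9)]


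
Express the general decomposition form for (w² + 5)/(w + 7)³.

Repeated linear factor (power 3): P/(w + 7) + Q/(w + 7)² + R/(w + 7)³


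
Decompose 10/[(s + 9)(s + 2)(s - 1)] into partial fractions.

Using cover-up method: P = 1/7, Q = -10/21, R = 1/3
Result: (1/7)/(s + 9) - (10/21)/(s + 2) + (1/3)/(s - 1)


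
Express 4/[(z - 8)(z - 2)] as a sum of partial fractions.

4/(z - 8)(z - 2) = P/(z - 8) + Q/(z - 2). P = 4/(8 - 2) = 2/3, Q = 4/(2 - 8) = -2/3
Result: (2/3)/(z - 8) - (2/3)/(z - 2)


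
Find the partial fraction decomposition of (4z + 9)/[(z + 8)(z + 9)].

At z=-8: P = (4·(-8) + 9)/(-8 + 9) = -23. At z=-9: Q = (4·(-9) + 9)/(-9 + 8) = 27
Result: -23/(z + 8) + 27/(z + 9)


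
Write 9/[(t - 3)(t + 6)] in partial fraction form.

9/(t - 3)(t + 6) = A/(t - 3) + B/(t + 6). A = 9/(3 + 6) = 1, B = 9/(-6 - 3) = -1
Result: 1/(t - 3) - 1/(t + 6)


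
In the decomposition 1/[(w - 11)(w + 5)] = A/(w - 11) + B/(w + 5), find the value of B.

Cover-up at w = -5: B = 1/(-5 - 11) = -1/16


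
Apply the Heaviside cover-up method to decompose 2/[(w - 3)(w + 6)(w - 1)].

Cover (w - 3), w=3: P = 2/[(3 + 6)(3 - 1)] = 1/9. Cover (w + 6), w=-6: Q = 2/[(-6 - 3)(-6 - 1)] = 2/63. Cover (w - 1), w=1: R = 2/[(1 - 3)(1 + 6)] = -1/7.
Result: (1/9)/(w - 3) + (2/63)/(w + 6) - (1/7)/(w - 1)


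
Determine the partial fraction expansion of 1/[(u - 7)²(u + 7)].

Cover-up at u=-7: R = 1/(-7 - 7)² = 1/196. Cover-up at u=7: Q = 1/(7 + 7) = 1/14. Comparing u² coeff: P = -R = -1/196
Result: (-1/196)/(u - 7) + (1/14)/(u - 7)² + (1/196)/(u + 7)


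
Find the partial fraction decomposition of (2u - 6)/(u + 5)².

(2u - 6) = P(u + 5) + Q. At u = -5: Q = 2·(-5) - 6 = -16. Coeff of u: P = 2
Result: 2/(u + 5) - 16/(u + 5)²


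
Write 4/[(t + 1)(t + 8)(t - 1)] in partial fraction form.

Using cover-up method: P = -2/7, Q = 4/63, R = 2/9
Result: (-2/7)/(t + 1) + (4/63)/(t + 8) + (2/9)/(t - 1)


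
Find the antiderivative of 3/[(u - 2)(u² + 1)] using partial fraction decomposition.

Cover-up at u=2: P = 3/(2²+1) = 3/5. Coeff matching: Q = -3/5, R = -6/5. Decomposition: (3/5)/(u - 2) - ((3/5)u + 6/5)/(u² + 1). Integrate: linear → ln, quadratic → (1/2)ln + arctan: (3/5) ln|(u - 2)| - (3/10) ln(u² + 1) - (6/5) arctan(u) + C


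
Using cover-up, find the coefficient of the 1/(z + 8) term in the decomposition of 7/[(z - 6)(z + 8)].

Cover (z + 8), set z=-8: 7/((z - 6) at z=-8) = 7/(-14) = -1/2


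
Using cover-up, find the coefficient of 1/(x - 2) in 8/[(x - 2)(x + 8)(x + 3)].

Cover (x - 2), set x=2: 8/[(2 + 8)(2 + 3)] = 4/25


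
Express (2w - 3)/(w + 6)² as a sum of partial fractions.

(2w - 3) = A(w + 6) + B. At w = -6: B = 2·(-6) - 3 = -15. Coeff of w: A = 2
Result: 2/(w + 6) - 15/(w + 6)²


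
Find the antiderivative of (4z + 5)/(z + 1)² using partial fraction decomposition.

Decompose: α = 4, β = 4·(-1) + 5 = 1, so (4z + 5)/(z + 1)² = 4/(z + 1) + 1/(z + 1)². Integrate: ∫ α/(z + 1) dz = 4 ln|(z + 1)|; ∫ β/(z + 1)² dz = -1/(z + 1). Sum: 4 ln|(z + 1)| - 1/(z + 1) + C


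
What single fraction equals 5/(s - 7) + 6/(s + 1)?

Common denominator (s - 7)(s + 1). Numerator: 5(s + 1) + 6(s - 7) = (5s + 5) + (6s - 42) = 11s - 37
Result: (11s - 37)/[(s - 7)(s + 1)]


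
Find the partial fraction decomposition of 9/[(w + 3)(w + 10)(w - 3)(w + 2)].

Using Heaviside cover-up: (3/14)/(w + 3) - (9/728)/(w + 10) + (3/130)/(w - 3) - (9/40)/(w + 2)


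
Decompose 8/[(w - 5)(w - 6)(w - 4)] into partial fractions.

Using cover-up method: P = -8, Q = 4, R = 4
Result: -8/(w - 5) + 4/(w - 6) + 4/(w - 4)


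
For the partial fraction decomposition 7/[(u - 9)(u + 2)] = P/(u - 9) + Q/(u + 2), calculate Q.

Cover-up at u = -2: Q = 7/(-2 - 9) = -7/11


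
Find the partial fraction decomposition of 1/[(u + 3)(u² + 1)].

Cover-up at u = -3: α = 1/((-3)² + 1) = 1/10. Then β = -α = -1/10, γ = -α·(0 - 3) = 3/10
Result: (1/10)/(u + 3) - ((1/10)u - 3/10)/(u² + 1)


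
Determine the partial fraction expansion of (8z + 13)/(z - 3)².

(8z + 13) = P(z - 3) + Q. At z = 3: Q = 8·3 + 13 = 37. Coeff of z: P = 8
Result: 8/(z - 3) + 37/(z - 3)²


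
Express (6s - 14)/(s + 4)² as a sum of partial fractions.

(6s - 14) = α(s + 4) + β. At s = -4: β = 6·(-4) - 14 = -38. Coeff of s: α = 6
Result: 6/(s + 4) - 38/(s + 4)²


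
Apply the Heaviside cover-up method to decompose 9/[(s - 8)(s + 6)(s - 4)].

Cover (s - 8), s=8: A = 9/[(8 + 6)(8 - 4)] = 9/56. Cover (s + 6), s=-6: B = 9/[(-6 - 8)(-6 - 4)] = 9/140. Cover (s - 4), s=4: C = 9/[(4 - 8)(4 + 6)] = -9/40.
Result: (9/56)/(s - 8) + (9/140)/(s + 6) - (9/40)/(s - 4)


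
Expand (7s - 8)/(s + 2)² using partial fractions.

(7s - 8) = α(s + 2) + β. At s = -2: β = 7·(-2) - 8 = -22. Coeff of s: α = 7
Result: 7/(s + 2) - 22/(s + 2)²


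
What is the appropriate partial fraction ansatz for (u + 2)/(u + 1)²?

Repeated linear factor: P/(u + 1) + Q/(u + 1)²


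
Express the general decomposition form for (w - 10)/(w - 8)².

Repeated linear factor: P/(w - 8) + Q/(w - 8)²


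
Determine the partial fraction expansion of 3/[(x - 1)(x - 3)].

3/(x - 1)(x - 3) = A/(x - 1) + B/(x - 3). A = 3/(1 - 3) = -3/2, B = 3/(3 - 1) = 3/2
Result: (-3/2)/(x - 1) + (3/2)/(x - 3)


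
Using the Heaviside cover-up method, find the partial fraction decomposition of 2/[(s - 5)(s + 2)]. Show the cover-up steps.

Cover (s - 5): set s=5, get A = 2/(5 + 2) = 2/7. Cover (s + 2): set s=-2, get B = 2/(-2 - 5) = -2/7.
Result: (2/7)/(s - 5) - (2/7)/(s + 2)


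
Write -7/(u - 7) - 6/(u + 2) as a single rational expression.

Common denominator (u - 7)(u + 2). Numerator: -7(u + 2) - 6(u - 7) = (-7u - 14) - (6u - 42) = -13u + 28
Result: (-13u + 28)/[(u - 7)(u + 2)]


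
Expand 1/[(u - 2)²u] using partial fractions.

Cover-up at u=0: R = 1/(0 - 2)² = 1/4. Cover-up at u=2: Q = 1/(2 - 0) = 1/2. Comparing u² coeff: P = -R = -1/4
Result: (-1/4)/(u - 2) + (1/2)/(u - 2)² + (1/4)/u


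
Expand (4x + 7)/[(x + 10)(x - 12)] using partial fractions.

At x=-10: A = (4·(-10) + 7)/(-10 - 12) = 3/2. At x=12: B = (4·12 + 7)/(12 + 10) = 5/2
Result: (3/2)/(x + 10) + (5/2)/(x - 12)


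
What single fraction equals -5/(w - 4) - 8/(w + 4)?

Common denominator (w - 4)(w + 4). Numerator: -5(w + 4) - 8(w - 4) = (-5w - 20) - (8w - 32) = -13w + 12
Result: (-13w + 12)/[(w - 4)(w + 4)]


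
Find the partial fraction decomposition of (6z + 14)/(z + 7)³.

(6z + 14) = A(z + 7)² + B(z + 7) + C. At z = -7: C = 6·(-7) + 14 = -28. Coefficients: A = 0, B = 6
Result: 6/(z + 7)² - 28/(z + 7)³


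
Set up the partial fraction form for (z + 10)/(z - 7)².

Repeated linear factor: P/(z - 7) + Q/(z - 7)²


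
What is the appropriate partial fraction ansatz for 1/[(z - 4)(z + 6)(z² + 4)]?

Two linear + quadratic: A/(z - 4) + B/(z + 6) + (Cz + D)/(z² + 4)


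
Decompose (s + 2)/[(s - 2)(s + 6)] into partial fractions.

At s=2: P = (1·2 + 2)/(2 + 6) = 1/2. At s=-6: Q = (1·(-6) + 2)/(-6 - 2) = 1/2
Result: (1/2)/(s - 2) + (1/2)/(s + 6)


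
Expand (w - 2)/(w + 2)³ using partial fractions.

(w - 2) = A(w + 2)² + B(w + 2) + C. At w = -2: C = 1·(-2) - 2 = -4. Coefficients: A = 0, B = 1
Result: 1/(w + 2)² - 4/(w + 2)³


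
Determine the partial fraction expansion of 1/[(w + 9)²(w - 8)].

Cover-up at w=8: γ = 1/(8 + 9)² = 1/289. Cover-up at w=-9: β = 1/(-9 - 8) = -1/17. Comparing w² coeff: α = -γ = -1/289
Result: (-1/289)/(w + 9) - (1/17)/(w + 9)² + (1/289)/(w - 8)
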